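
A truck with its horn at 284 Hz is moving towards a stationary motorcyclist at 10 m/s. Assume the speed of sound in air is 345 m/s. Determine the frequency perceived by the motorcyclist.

Moving source, stationary observer: f' = f · v/(v − v_s) since the source is approaching.
f' = 284 × 345/(345 − 10) = 284 × 345/335 ≈ 292 Hz.

292 Hz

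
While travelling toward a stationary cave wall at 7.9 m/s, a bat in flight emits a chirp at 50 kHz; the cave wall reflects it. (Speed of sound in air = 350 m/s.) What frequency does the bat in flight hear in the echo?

52.3 kHz

The cave wall receives the sound from a moving source: f₁ = f₀ · v/(v − v_e) = 50 × 350/342.1 ≈ 51.2 kHz.
On the return leg the bat in flight is a moving observer: f₂ = f₁ · (v + v_e)/v = 51.2 × 357.9/350 ≈ 52.3 kHz.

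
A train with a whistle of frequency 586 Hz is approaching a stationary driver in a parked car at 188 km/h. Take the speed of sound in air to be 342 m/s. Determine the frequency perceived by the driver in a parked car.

692 Hz

188 km/h = 52.22 m/s.
Only the source moves, toward the listener, so f' = f · v/(v − v_s).
f' = 586 × 342/(342 − 52.22) = 586 × 342/289.8 ≈ 692 Hz.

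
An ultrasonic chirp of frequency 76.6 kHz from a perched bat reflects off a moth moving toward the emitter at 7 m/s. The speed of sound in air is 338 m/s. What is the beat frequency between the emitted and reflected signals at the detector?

3240 Hz

At the moth (a moving observer), f₁ = f₀ · (v + u)/v = 76.6 × 345/338 ≈ 78.19 kHz.
The reflection then acts as a moving source: f₂ = f₁ · v/(v − u) ≈ 79.84 kHz.
Equivalently f₂ = f₀ · (v + u)/(v − u).
Beat frequency (with f₀ = 76600 Hz): |f₂ − f₀| = 2u·f₀/(v − u) = 2 × 7 × 76600/331 ≈ 3240 Hz.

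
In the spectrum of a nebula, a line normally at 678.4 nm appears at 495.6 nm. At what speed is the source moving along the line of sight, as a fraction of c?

0.304c

λ'/λ₀ = 0.7305 < 1 (blueshift), so the source is approaching.
λ'/λ₀ = √((1 − β)/(1 + β)) for an approaching source ⇒ β = (1 − r²)/(1 + r²) with r = λ'/λ₀.
β = (1 − 0.5337)/(1 + 0.5337) ≈ 0.304.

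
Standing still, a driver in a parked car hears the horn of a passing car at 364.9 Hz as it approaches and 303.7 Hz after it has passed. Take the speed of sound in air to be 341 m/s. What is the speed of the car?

31 m/s

f₁/f₂ = (v + v_s)/(v − v_s), so v_s = v · (f₁ − f₂)/(f₁ + f₂).
v_s = 341 × (364.9 − 303.7)/(364.9 + 303.7) = 341 × 61.2/668.6 ≈ 31 m/s.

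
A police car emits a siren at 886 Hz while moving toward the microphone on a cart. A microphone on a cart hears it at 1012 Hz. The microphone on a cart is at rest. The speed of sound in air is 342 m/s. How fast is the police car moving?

f' = f · v/(v − v_s) ⇒ v_s = v · |1 − f/f'|.
v_s = 342 × |1 − 886/1012| = 342 × 0.1245 ≈ 43 m/s.

43 m/s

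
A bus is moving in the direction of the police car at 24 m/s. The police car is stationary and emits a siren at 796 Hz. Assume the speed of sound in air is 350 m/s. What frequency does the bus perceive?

Only the observer moves, toward the source, so f' = f · (v + v_o)/v.
f' = 796 × (350 + 24)/350 = 796 × 374/350 ≈ 851 Hz.

851 Hz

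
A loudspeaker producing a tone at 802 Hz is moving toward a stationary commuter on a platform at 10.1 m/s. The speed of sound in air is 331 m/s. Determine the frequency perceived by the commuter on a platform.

Only the source moves, toward the listener, so f' = f · v/(v − v_s).
f' = 802 × 331/(331 − 10.1) = 802 × 331/320.9 ≈ 827 Hz.

827 Hz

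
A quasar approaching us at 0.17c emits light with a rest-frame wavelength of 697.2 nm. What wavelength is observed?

Relativistic Doppler for wavelength: λ' = λ₀ · √((1 − β)/(1 + β)).
λ' = 697.2 × √(0.8300/1.1700) = 697.2 × 0.84226 ≈ 587.2 nm.

587.2 nm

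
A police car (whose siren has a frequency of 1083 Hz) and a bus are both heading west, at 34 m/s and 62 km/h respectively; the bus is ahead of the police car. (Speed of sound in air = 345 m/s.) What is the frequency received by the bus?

1141 Hz

62 km/h = 17.22 m/s.
The bus is ahead, so the police car is moving toward it while the bus is moving away from the police car.
With source approaching and observer receding, f' = f · (v − v_o)/(v − v_s).
f' = 1083 × (345 − 17.22)/(345 − 34) = 1083 × 327.78/311 ≈ 1141 Hz.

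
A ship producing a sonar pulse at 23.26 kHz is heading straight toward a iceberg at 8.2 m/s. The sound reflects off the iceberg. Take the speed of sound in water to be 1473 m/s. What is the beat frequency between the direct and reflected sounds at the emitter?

The iceberg receives the sound from a moving source: f₁ = f₀ · v/(v − v_e) = 23.26 × 1473/1464.8 ≈ 23.390 kHz.
On the return leg the ship is a moving observer: f₂ = f₁ · (v + v_e)/v = 23.390 × 1481.2/1473 ≈ 23.520 kHz.
Beat against the emitted tone (with f₀ = 23260 Hz): |f₂ − f₀| = 2v_e·f₀/(v − v_e) = 2 × 8.2 × 23260/1464.8 ≈ 260 Hz.

260 Hz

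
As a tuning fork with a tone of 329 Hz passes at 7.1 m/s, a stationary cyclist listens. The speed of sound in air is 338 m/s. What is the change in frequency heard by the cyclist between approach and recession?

Approaching: f₁ = f · v/(v − v_s) = 329 × 338/330.9 ≈ 336.1 Hz.
Receding: f₂ = f · v/(v + v_s) = 329 × 338/345.1 ≈ 322.2 Hz.
Drop: f₁ − f₂ = 2f·v·v_s/(v² − v_s²) = 2 × 329 × 338 × 7.1/(338² − 7.1²) ≈ 13.8 Hz.

13.8 Hz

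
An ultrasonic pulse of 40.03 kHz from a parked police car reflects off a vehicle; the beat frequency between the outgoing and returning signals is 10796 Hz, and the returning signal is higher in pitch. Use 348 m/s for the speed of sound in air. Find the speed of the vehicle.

Double Doppler shift off a moving reflector: f₂ = f₀ · (v + u)/(v − u) (u > 0 toward emitter).
Returning signal is higher, so f₂ = f₀ + Δf = 40030 + 10796 = 50826 Hz.
Rearranging, u = v · (f₂ − f₀)/(f₂ + f₀) = 348 × 10796/90856 ≈ 41 m/s.
So the vehicle is moving at 41 m/s toward the emitter.

41 m/s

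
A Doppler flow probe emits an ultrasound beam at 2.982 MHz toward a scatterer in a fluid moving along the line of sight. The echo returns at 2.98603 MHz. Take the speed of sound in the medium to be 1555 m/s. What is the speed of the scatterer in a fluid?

1.05 m/s

Double Doppler shift off a moving reflector: f₂ = f₀ · (v + u)/(v − u) (u > 0 toward emitter).
Rearranging, u = v · (f₂ − f₀)/(f₂ + f₀) = 1555 × 0.00403/5.96803 ≈ 1.05 m/s.
So the scatterer in a fluid is moving at 1.05 m/s toward the emitter.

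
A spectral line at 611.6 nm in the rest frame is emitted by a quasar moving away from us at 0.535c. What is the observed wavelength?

Relativistic Doppler for wavelength: λ' = λ₀ · √((1 + β)/(1 − β)).
λ' = 611.6 × √(1.5350/0.4650) = 611.6 × 1.81689 ≈ 1111.2 nm.

1111.2 nm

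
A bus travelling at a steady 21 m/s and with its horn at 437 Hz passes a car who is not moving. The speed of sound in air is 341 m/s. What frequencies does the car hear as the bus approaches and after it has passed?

466 Hz approaching; 412 Hz receding

Approaching: f₁ = f · v/(v − v_s) = 437 × 341/320 ≈ 466 Hz.
Receding: f₂ = f · v/(v + v_s) = 437 × 341/362 ≈ 412 Hz.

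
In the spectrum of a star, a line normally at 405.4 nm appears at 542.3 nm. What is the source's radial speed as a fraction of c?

λ'/λ₀ = 1.3377 > 1 (redshift), so the source is receding.
λ'/λ₀ = √((1 + β)/(1 − β)) for a receding source ⇒ β = (r² − 1)/(r² + 1) with r = λ'/λ₀.
β = (1.7894 − 1)/(1.7894 + 1) ≈ 0.283.

0.283c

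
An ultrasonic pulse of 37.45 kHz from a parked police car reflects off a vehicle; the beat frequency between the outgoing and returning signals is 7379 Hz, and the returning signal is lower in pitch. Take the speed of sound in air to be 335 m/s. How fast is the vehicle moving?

37 m/s

Double Doppler shift off a moving reflector: f₂ = f₀ · (v + u)/(v − u) (u > 0 toward emitter).
Returning signal is lower, so f₂ = f₀ − Δf = 37450 − 7379 = 30071 Hz.
Rearranging, u = v · (f₂ − f₀)/(f₂ + f₀) = 335 × -7379/67521 ≈ -37 m/s.
So the vehicle is moving at 37 m/s away from the emitter.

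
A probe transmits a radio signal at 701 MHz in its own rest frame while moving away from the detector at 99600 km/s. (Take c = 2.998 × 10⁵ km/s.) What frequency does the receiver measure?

496.3 MHz

β = v/c = 99600/299800 = 0.3322.
Relativistic Doppler for frequency: f' = f₀ · √((1 − β)/(1 + β)).
f' = 701 × √(0.6678/1.3322) = 701 × 0.70799 ≈ 496.3 MHz.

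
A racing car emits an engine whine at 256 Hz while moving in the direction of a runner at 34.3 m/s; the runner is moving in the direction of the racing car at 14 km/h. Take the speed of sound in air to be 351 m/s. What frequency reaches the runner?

14 km/h = 3.889 m/s.
Both move, so f' = f · (v + v_o)/(v − v_s).
f' = 256 × (351 + 3.889)/(351 − 34.3) = 256 × 354.89/316.7 ≈ 287 Hz.

287 Hz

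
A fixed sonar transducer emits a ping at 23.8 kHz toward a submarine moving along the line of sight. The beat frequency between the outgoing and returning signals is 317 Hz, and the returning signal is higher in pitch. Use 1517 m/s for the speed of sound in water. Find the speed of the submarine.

10.0 m/s

Double Doppler shift off a moving reflector: f₂ = f₀ · (v + u)/(v − u) (u > 0 toward emitter).
Returning signal is higher, so f₂ = f₀ + Δf = 23800 + 317 = 24117 Hz.
Rearranging, u = v · (f₂ − f₀)/(f₂ + f₀) = 1517 × 317/47917 ≈ 10.0 m/s.
So the submarine is moving at 10.0 m/s toward the emitter.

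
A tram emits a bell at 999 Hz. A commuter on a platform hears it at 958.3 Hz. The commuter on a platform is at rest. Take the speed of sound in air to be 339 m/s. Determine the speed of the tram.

f' < f, so the tram is receding.
f' = f · v/(v + v_s) ⇒ v_s = v · |1 − f/f'|.
v_s = 339 × |1 − 999/958.3| = 339 × 0.04247 ≈ 14.4 m/s.

14.4 m/s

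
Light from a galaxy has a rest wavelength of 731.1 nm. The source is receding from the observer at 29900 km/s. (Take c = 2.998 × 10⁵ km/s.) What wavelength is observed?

β = v/c = 29900/299800 = 0.0997.
Relativistic Doppler for wavelength: λ' = λ₀ · √((1 + β)/(1 − β)).
λ' = 731.1 × √(1.0997/0.9003) = 731.1 × 1.10524 ≈ 808.0 nm.

808.0 nm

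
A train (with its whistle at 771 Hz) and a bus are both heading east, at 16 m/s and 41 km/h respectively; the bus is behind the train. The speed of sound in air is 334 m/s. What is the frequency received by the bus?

41 km/h = 11.39 m/s.
The bus is behind, so the train is moving away from it while the bus is moving toward the train.
With source receding and observer approaching, f' = f · (v + v_o)/(v + v_s).
f' = 771 × (334 + 11.39)/(334 + 16) = 771 × 345.39/350 ≈ 761 Hz.

761 Hz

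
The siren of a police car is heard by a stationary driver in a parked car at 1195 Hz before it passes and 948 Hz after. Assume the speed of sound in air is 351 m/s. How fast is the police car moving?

40 m/s

f₁/f₂ = (v + v_s)/(v − v_s), so v_s = v · (f₁ − f₂)/(f₁ + f₂).
v_s = 351 × (1195 − 948)/(1195 + 948) = 351 × 247/2143 ≈ 40 m/s.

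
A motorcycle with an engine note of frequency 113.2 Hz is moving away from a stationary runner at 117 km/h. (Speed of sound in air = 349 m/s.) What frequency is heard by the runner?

104 Hz

117 km/h = 32.5 m/s.
Moving source, stationary observer: f' = f · v/(v + v_s) since the source is receding.
f' = 113.2 × 349/(349 + 32.5) = 113.2 × 349/381.5 ≈ 104 Hz.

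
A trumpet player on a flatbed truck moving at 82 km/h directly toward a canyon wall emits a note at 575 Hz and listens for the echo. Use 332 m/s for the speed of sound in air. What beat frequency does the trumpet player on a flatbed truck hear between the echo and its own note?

85 Hz

82 km/h = 22.78 m/s.
The canyon wall receives the sound from a moving source: f₁ = f₀ · v/(v − v_e) = 575 × 332/309.22 ≈ 617.4 Hz.
On the return leg the trumpet player on a flatbed truck is a moving observer: f₂ = f₁ · (v + v_e)/v = 617.4 × 354.78/332 ≈ 659.7 Hz.
Equivalently f₂ = f₀ · (v + v_e)/(v − v_e).
Beat against the emitted tone: |f₂ − f₀| = 2v_e·f₀/(v − v_e) = 2 × 22.78 × 575/309.22 ≈ 85 Hz.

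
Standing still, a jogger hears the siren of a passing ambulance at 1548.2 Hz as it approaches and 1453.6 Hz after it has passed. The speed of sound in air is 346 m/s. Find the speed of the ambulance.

10.9 m/s

f₁/f₂ = (v + v_s)/(v − v_s), so v_s = v · (f₁ − f₂)/(f₁ + f₂).
v_s = 346 × (1548.2 − 1453.6)/(1548.2 + 1453.6) = 346 × 94.6/3001.8 ≈ 10.9 m/s.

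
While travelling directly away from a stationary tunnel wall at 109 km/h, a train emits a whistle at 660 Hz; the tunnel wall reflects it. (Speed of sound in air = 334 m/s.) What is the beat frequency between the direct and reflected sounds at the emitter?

109 km/h = 30.28 m/s.
The tunnel wall receives the sound from a moving source: f₁ = f₀ · v/(v + v_e) = 660 × 334/364.28 ≈ 605.1 Hz.
On the return leg the train is a moving observer: f₂ = f₁ · (v − v_e)/v = 605.1 × 303.72/334 ≈ 550.3 Hz.
Equivalently f₂ = f₀ · (v − v_e)/(v + v_e).
Beat against the emitted tone: |f₂ − f₀| = 2v_e·f₀/(v + v_e) = 2 × 30.28 × 660/364.28 ≈ 110 Hz.

110 Hz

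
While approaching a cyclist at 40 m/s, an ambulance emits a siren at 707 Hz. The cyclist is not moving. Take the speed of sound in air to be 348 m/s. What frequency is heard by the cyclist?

799 Hz

Only the source moves, toward the listener, so f' = f · v/(v − v_s).
f' = 707 × 348/(348 − 40) = 707 × 348/308 ≈ 799 Hz.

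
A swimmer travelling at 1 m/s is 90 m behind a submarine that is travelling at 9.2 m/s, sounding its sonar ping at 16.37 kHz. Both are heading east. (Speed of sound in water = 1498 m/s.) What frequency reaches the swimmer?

16.28 kHz

The swimmer is behind, so the submarine is moving away from it while the swimmer is moving toward the submarine.
Both move, so f' = f · (v + v_o)/(v + v_s).
f' = 16.37 × (1498 + 1)/(1498 + 9.2) = 16.37 × 1499/1507.2 ≈ 16.28 kHz.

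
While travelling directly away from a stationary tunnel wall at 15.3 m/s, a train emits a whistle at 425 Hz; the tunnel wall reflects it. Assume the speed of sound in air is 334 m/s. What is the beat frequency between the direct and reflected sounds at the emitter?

The tunnel wall receives the sound from a moving source: f₁ = f₀ · v/(v + v_e) = 425 × 334/349.3 ≈ 406.4 Hz.
On the return leg the train is a moving observer: f₂ = f₁ · (v − v_e)/v = 406.4 × 318.7/334 ≈ 387.8 Hz.
Beat against the emitted tone: |f₂ − f₀| = 2v_e·f₀/(v + v_e) = 2 × 15.3 × 425/349.3 ≈ 37.2 Hz.

37.2 Hz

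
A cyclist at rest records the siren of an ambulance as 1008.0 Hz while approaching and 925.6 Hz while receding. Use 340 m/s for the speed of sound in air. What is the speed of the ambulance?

14.5 m/s

f₁/f₂ = (v + v_s)/(v − v_s), so v_s = v · (f₁ − f₂)/(f₁ + f₂).
v_s = 340 × (1008.0 − 925.6)/(1008.0 + 925.6) = 340 × 82.4/1933.6 ≈ 14.5 m/s.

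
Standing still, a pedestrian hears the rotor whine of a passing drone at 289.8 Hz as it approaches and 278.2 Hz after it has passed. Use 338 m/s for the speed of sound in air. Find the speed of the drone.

f₁/f₂ = (v + v_s)/(v − v_s), so v_s = v · (f₁ − f₂)/(f₁ + f₂).
v_s = 338 × (289.8 − 278.2)/(289.8 + 278.2) = 338 × 11.6/568.0 ≈ 6.9 m/s.

6.9 m/s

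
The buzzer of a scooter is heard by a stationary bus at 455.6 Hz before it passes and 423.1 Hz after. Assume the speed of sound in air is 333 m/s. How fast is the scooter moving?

12.3 m/s

f₁/f₂ = (v + v_s)/(v − v_s), so v_s = v · (f₁ − f₂)/(f₁ + f₂).
v_s = 333 × (455.6 − 423.1)/(455.6 + 423.1) = 333 × 32.5/878.7 ≈ 12.3 m/s.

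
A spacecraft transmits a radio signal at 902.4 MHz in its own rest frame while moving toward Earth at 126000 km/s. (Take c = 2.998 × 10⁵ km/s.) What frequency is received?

1412.5 MHz

β = v/c = 126000/299800 = 0.4203.
Relativistic Doppler for frequency: f' = f₀ · √((1 + β)/(1 − β)).
f' = 902.4 × √(1.4203/0.5797) = 902.4 × 1.56523 ≈ 1412.5 MHz.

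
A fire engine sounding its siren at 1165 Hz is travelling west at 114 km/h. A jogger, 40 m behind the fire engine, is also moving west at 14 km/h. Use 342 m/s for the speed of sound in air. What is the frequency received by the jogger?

114 km/h = 31.67 m/s; 14 km/h = 3.889 m/s.
The jogger is behind, so the fire engine is moving away from it while the jogger is moving toward the fire engine.
Both move, so f' = f · (v + v_o)/(v + v_s).
f' = 1165 × (342 + 3.889)/(342 + 31.67) = 1165 × 345.89/373.67 ≈ 1078 Hz.

1078 Hz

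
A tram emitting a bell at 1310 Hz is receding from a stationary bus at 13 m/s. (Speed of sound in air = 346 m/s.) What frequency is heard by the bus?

Only the source moves, away from the listener, so f' = f · v/(v + v_s).
f' = 1310 × 346/(346 + 13) = 1310 × 346/359 ≈ 1263 Hz.

1263 Hz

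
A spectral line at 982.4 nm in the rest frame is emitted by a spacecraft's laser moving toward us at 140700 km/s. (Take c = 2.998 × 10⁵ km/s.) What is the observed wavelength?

β = v/c = 140700/299800 = 0.4693.
Relativistic Doppler for wavelength: λ' = λ₀ · √((1 − β)/(1 + β)).
λ' = 982.4 × √(0.5307/1.4693) = 982.4 × 0.60098 ≈ 590.4 nm.

590.4 nm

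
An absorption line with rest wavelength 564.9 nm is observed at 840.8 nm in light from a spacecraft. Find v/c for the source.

λ'/λ₀ = 1.4884 > 1 (redshift), so the source is receding.
λ'/λ₀ = √((1 + β)/(1 − β)) for a receding source ⇒ β = (r² − 1)/(r² + 1) with r = λ'/λ₀.
β = (2.2153 − 1)/(2.2153 + 1) ≈ 0.378.

0.378c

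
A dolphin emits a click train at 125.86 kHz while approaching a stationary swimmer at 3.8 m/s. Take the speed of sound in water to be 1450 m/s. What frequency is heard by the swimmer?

Moving source, stationary observer: f' = f · v/(v − v_s) since the source is approaching.
f' = 125.86 × 1450/(1450 − 3.8) = 125.86 × 1450/1446 ≈ 126.2 kHz.

126.2 kHz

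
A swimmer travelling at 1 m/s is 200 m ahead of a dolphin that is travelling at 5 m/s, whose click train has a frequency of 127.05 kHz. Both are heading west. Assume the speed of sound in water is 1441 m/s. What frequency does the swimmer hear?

127.4 kHz

The swimmer is ahead, so the dolphin is moving toward it while the swimmer is moving away from the dolphin.
With source approaching and observer receding, f' = f · (v − v_o)/(v − v_s).
f' = 127.05 × (1441 − 1)/(1441 − 5) = 127.05 × 1440/1436 ≈ 127.4 kHz.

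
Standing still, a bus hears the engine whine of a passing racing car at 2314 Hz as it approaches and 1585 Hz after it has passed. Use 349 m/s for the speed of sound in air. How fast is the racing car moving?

65 m/s

f₁/f₂ = (v + v_s)/(v − v_s), so v_s = v · (f₁ − f₂)/(f₁ + f₂).
v_s = 349 × (2314 − 1585)/(2314 + 1585) = 349 × 729/3899 ≈ 65 m/s.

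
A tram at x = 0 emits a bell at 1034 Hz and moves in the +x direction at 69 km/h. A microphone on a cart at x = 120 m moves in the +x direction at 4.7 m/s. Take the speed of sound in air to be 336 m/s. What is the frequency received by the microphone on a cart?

69 km/h = 19.17 m/s.
The observer lies on the +x side, so the source is heading toward the observer and the observer is heading away from the source.
Both move, so f' = f · (v − v_o)/(v − v_s).
f' = 1034 × (336 − 4.7)/(336 − 19.17) = 1034 × 331.3/316.83 ≈ 1081 Hz.

1081 Hz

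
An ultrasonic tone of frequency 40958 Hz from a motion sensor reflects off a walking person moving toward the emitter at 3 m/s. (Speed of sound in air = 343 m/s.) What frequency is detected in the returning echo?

At the walking person (a moving observer), f₁ = f₀ · (v + u)/v = 40958 × 346/343 ≈ 41316 Hz.
The reflection then acts as a moving source: f₂ = f₁ · v/(v − u) ≈ 41681 Hz.

41681 Hz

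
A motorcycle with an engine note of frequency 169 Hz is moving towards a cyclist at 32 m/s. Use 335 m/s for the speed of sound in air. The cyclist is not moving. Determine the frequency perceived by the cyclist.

187 Hz

With the source moving toward a stationary observer, f' = f · v/(v − v_s).
f' = 169 × 335/(335 − 32) = 169 × 335/303 ≈ 187 Hz.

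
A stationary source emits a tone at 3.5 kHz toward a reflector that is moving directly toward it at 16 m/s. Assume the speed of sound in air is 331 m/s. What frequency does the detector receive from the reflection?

At the reflector (a moving observer), f₁ = f₀ · (v + u)/v = 3.5 × 347/331 ≈ 3.67 kHz.
The reflection then acts as a moving source: f₂ = f₁ · v/(v − u) ≈ 3.86 kHz.
Equivalently f₂ = f₀ · (v + u)/(v − u).

3.86 kHz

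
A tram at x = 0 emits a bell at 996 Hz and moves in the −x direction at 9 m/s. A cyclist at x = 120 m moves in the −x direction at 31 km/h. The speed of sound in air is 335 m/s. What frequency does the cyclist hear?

995 Hz

31 km/h = 8.611 m/s.
The observer lies on the +x side, so the source is heading away from the observer and the observer is heading toward the source.
Both move, so f' = f · (v + v_o)/(v + v_s).
f' = 996 × (335 + 8.611)/(335 + 9) = 996 × 343.61/344 ≈ 995 Hz.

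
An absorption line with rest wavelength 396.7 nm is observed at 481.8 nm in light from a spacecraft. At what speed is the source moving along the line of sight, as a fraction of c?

λ'/λ₀ = 1.2145 > 1 (redshift), so the source is receding.
λ'/λ₀ = √((1 + β)/(1 − β)) for a receding source ⇒ β = (r² − 1)/(r² + 1) with r = λ'/λ₀.
β = (1.4751 − 1)/(1.4751 + 1) ≈ 0.192.

0.192c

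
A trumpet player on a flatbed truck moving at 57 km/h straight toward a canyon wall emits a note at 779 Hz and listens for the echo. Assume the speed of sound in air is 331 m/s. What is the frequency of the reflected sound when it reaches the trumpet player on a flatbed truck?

857 Hz

57 km/h = 15.83 m/s.
The canyon wall receives the sound from a moving source: f₁ = f₀ · v/(v − v_e) = 779 × 331/315.17 ≈ 818 Hz.
On the return leg the trumpet player on a flatbed truck is a moving observer: f₂ = f₁ · (v + v_e)/v = 818 × 346.83/331 ≈ 857 Hz.
Equivalently f₂ = f₀ · (v + v_e)/(v − v_e).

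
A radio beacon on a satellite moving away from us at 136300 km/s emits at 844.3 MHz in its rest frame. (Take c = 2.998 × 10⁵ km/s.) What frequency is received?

β = v/c = 136300/299800 = 0.4546.
Relativistic Doppler for frequency: f' = f₀ · √((1 − β)/(1 + β)).
f' = 844.3 × √(0.5454/1.4546) = 844.3 × 0.61230 ≈ 517.0 MHz.

517.0 MHz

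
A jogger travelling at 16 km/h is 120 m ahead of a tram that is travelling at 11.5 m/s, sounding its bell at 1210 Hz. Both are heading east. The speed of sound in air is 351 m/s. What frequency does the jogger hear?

1235 Hz

16 km/h = 4.444 m/s.
The jogger is ahead, so the tram is moving toward it while the jogger is moving away from the tram.
General Doppler shift: f' = f · (v − v_o)/(v − v_s).
f' = 1210 × (351 − 4.444)/(351 − 11.5) = 1210 × 346.56/339.5 ≈ 1235 Hz.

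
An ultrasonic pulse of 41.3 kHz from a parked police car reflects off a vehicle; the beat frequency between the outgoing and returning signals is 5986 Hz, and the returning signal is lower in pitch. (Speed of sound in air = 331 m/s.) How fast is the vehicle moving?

Double Doppler shift off a moving reflector: f₂ = f₀ · (v + u)/(v − u) (u > 0 toward emitter).
Returning signal is lower, so f₂ = f₀ − Δf = 41300 − 5986 = 35314 Hz.
Rearranging, u = v · (f₂ − f₀)/(f₂ + f₀) = 331 × -5986/76614 ≈ -26 m/s.
So the vehicle is moving at 26 m/s away from the emitter.

26 m/s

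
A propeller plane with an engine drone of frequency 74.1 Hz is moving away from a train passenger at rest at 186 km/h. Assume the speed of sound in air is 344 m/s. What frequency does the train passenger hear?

64 Hz

186 km/h = 51.67 m/s.
With the source moving away from a stationary observer, f' = f · v/(v + v_s).
f' = 74.1 × 344/(344 + 51.67) = 74.1 × 344/395.7 ≈ 64 Hz.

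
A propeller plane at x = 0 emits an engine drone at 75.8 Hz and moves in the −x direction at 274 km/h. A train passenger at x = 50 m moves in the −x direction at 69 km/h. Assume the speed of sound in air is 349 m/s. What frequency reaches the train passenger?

274 km/h = 76.11 m/s; 69 km/h = 19.17 m/s.
The observer lies on the +x side, so the source is heading away from the observer and the observer is heading toward the source.
With source receding and observer approaching, f' = f · (v + v_o)/(v + v_s).
f' = 75.8 × (349 + 19.17)/(349 + 76.11) = 75.8 × 368.17/425.11 ≈ 66 Hz.

66 Hz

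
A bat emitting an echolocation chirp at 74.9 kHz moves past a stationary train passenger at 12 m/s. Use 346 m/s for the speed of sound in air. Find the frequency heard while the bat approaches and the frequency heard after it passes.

Approaching: f₁ = f · v/(v − v_s) = 74.9 × 346/334 ≈ 77.6 kHz.
Receding: f₂ = f · v/(v + v_s) = 74.9 × 346/358 ≈ 72.4 kHz.

77.6 kHz approaching; 72.4 kHz receding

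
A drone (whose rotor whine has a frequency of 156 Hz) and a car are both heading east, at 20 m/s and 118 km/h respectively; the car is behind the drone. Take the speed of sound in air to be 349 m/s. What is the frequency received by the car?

161 Hz

118 km/h = 32.78 m/s.
The car is behind, so the drone is moving away from it while the car is moving toward the drone.
With source receding and observer approaching, f' = f · (v + v_o)/(v + v_s).
f' = 156 × (349 + 32.78)/(349 + 20) = 156 × 381.78/369 ≈ 161 Hz.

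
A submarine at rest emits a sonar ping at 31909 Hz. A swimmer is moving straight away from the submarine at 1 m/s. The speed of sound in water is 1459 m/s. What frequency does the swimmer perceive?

Moving observer, stationary source: f' = f · (v − v_o)/v.
f' = 31909 × (1459 − 1)/1459 = 31909 × 1458/1459 ≈ 31887 Hz.

31887 Hz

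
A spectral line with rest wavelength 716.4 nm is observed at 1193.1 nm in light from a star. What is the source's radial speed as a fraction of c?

0.470c

λ'/λ₀ = 1.6654 > 1 (redshift), so the source is receding.
λ'/λ₀ = √((1 + β)/(1 − β)) for a receding source ⇒ β = (r² − 1)/(r² + 1) with r = λ'/λ₀.
β = (2.7736 − 1)/(2.7736 + 1) ≈ 0.470.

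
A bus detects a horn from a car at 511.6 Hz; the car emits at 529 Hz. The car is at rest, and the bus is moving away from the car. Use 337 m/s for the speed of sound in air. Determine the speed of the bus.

11.1 m/s

f' = f · (v − v_o)/v ⇒ v_o = v · |f'/f − 1|.
v_o = 337 × |511.6/529 − 1| = 337 × 0.03289 ≈ 11.1 m/s.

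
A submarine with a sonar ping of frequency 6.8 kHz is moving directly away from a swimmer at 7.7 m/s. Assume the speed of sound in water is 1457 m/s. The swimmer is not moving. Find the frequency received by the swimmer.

6.76 kHz

With the source moving away from a stationary observer, f' = f · v/(v + v_s).
f' = 6.8 × 1457/(1457 + 7.7) = 6.8 × 1457/1465 ≈ 6.76 kHz.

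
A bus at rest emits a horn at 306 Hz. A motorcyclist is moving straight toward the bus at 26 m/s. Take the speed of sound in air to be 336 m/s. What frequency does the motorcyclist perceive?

330 Hz

Only the observer moves, toward the source, so f' = f · (v + v_o)/v.
f' = 306 × (336 + 26)/336 = 306 × 362/336 ≈ 330 Hz.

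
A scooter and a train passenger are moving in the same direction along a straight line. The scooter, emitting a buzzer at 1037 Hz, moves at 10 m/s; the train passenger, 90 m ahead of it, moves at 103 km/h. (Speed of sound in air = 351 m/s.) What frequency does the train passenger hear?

103 km/h = 28.61 m/s.
The train passenger is ahead, so the scooter is moving toward it while the train passenger is moving away from the scooter.
With source approaching and observer receding, f' = f · (v − v_o)/(v − v_s).
f' = 1037 × (351 − 28.61)/(351 − 10) = 1037 × 322.39/341 ≈ 980 Hz.

980 Hz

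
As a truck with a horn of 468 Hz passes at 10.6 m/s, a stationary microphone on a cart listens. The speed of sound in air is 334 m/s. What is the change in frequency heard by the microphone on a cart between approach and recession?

29.7 Hz

Approaching: f₁ = f · v/(v − v_s) = 468 × 334/323.4 ≈ 483.3 Hz.
Receding: f₂ = f · v/(v + v_s) = 468 × 334/344.6 ≈ 453.6 Hz.
Drop: f₁ − f₂ = 2f·v·v_s/(v² − v_s²) = 2 × 468 × 334 × 10.6/(334² − 10.6²) ≈ 29.7 Hz.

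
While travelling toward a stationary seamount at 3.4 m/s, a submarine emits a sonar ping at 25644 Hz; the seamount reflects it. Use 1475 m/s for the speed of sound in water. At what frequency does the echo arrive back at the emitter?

The seamount receives the sound from a moving source: f₁ = f₀ · v/(v − v_e) = 25644 × 1475/1471.6 ≈ 25703 Hz.
On the return leg the submarine is a moving observer: f₂ = f₁ · (v + v_e)/v = 25703 × 1478.4/1475 ≈ 25762 Hz.
Equivalently f₂ = f₀ · (v + v_e)/(v − v_e).

25762 Hz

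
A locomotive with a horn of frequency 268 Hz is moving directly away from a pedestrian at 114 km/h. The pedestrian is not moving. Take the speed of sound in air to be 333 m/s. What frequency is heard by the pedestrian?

114 km/h = 31.67 m/s.
Moving source, stationary observer: f' = f · v/(v + v_s) since the source is receding.
f' = 268 × 333/(333 + 31.67) = 268 × 333/364.7 ≈ 245 Hz.

245 Hz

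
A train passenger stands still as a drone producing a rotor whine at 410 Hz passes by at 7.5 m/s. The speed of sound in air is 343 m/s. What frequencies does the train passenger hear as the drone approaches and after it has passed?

Approaching: f₁ = f · v/(v − v_s) = 410 × 343/335.5 ≈ 419 Hz.
Receding: f₂ = f · v/(v + v_s) = 410 × 343/350.5 ≈ 401 Hz.

419 Hz approaching; 401 Hz receding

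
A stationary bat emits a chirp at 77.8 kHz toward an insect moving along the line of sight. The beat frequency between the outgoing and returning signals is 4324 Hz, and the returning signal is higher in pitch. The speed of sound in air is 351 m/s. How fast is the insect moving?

9.5 m/s

Double Doppler shift off a moving reflector: f₂ = f₀ · (v + u)/(v − u) (u > 0 toward emitter).
Returning signal is higher, so f₂ = f₀ + Δf = 77800 + 4324 = 82124 Hz.
Rearranging, u = v · (f₂ − f₀)/(f₂ + f₀) = 351 × 4324/159924 ≈ 9.5 m/s.
So the insect is moving at 9.5 m/s toward the emitter.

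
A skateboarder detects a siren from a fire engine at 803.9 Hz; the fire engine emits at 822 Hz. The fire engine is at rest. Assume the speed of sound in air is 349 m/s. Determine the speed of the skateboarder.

7.7 m/s

f' < f, so the skateboarder is receding.
f' = f · (v − v_o)/v ⇒ v_o = v · |f'/f − 1|.
v_o = 349 × |803.9/822 − 1| = 349 × 0.02202 ≈ 7.7 m/s.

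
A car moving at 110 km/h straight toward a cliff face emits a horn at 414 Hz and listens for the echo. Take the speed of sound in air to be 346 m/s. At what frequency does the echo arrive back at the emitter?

110 km/h = 30.56 m/s.
The cliff face receives the sound from a moving source: f₁ = f₀ · v/(v − v_e) = 414 × 346/315.44 ≈ 454 Hz.
On the return leg the car is a moving observer: f₂ = f₁ · (v + v_e)/v = 454 × 376.56/346 ≈ 494 Hz.
Equivalently f₂ = f₀ · (v + v_e)/(v − v_e).

494 Hz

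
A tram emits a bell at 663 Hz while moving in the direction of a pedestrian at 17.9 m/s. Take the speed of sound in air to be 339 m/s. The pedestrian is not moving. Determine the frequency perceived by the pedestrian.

700 Hz

With the source moving toward a stationary observer, f' = f · v/(v − v_s).
f' = 663 × 339/(339 − 17.9) = 663 × 339/321.1 ≈ 700 Hz.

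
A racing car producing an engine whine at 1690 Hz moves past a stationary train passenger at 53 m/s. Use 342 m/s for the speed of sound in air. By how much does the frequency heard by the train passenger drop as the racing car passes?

Approaching: f₁ = f · v/(v − v_s) = 1690 × 342/289 ≈ 2000 Hz.
Receding: f₂ = f · v/(v + v_s) = 1690 × 342/395 ≈ 1463 Hz.
Drop: f₁ − f₂ = 2f·v·v_s/(v² − v_s²) = 2 × 1690 × 342 × 53/(342² − 53²) ≈ 537 Hz.

537 Hz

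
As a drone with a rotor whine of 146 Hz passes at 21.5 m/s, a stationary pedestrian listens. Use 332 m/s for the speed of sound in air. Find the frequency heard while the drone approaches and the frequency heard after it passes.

Approaching: f₁ = f · v/(v − v_s) = 146 × 332/310.5 ≈ 156 Hz.
Receding: f₂ = f · v/(v + v_s) = 146 × 332/353.5 ≈ 137 Hz.

156 Hz approaching; 137 Hz receding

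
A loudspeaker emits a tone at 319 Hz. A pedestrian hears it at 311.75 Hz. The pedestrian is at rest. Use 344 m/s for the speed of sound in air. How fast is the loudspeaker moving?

f' < f, so the loudspeaker is receding.
f' = f · v/(v + v_s) ⇒ v_s = v · |1 − f/f'|.
v_s = 344 × |1 − 319/311.75| = 344 × 0.02326 ≈ 8.0 m/s.

8.0 m/s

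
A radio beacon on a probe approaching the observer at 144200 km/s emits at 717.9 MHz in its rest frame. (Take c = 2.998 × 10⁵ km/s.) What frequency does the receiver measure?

β = v/c = 144200/299800 = 0.4810.
Relativistic Doppler for frequency: f' = f₀ · √((1 + β)/(1 − β)).
f' = 717.9 × √(1.4810/0.5190) = 717.9 × 1.68922 ≈ 1212.7 MHz.

1212.7 MHz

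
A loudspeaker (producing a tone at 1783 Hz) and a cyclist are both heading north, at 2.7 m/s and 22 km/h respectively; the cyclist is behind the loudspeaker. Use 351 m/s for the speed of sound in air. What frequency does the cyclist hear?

22 km/h = 6.111 m/s.
The cyclist is behind, so the loudspeaker is moving away from it while the cyclist is moving toward the loudspeaker.
General Doppler shift: f' = f · (v + v_o)/(v + v_s).
f' = 1783 × (351 + 6.111)/(351 + 2.7) = 1783 × 357.11/353.7 ≈ 1800 Hz.

1800 Hz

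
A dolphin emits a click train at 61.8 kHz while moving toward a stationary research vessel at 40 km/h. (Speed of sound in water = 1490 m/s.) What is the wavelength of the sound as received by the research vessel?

40 km/h = 11.11 m/s.
Only the source moves, toward the listener, so f' = f · v/(v − v_s).
f' = 61.8 × 1490/(1490 − 11.11) ≈ 62.3 kHz.
λ' = v/f' = 1490/62264.3 ≈ 2.4 cm.

2.4 cm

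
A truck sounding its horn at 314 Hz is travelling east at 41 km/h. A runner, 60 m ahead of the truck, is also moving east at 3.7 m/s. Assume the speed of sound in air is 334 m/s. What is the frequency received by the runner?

321 Hz

41 km/h = 11.39 m/s.
The runner is ahead, so the truck is moving toward it while the runner is moving away from the truck.
Both move, so f' = f · (v − v_o)/(v − v_s).
f' = 314 × (334 − 3.7)/(334 − 11.39) = 314 × 330.3/322.61 ≈ 321 Hz.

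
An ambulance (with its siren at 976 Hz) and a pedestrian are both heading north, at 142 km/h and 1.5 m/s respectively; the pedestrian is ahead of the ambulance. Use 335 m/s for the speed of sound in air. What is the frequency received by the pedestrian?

1101 Hz

142 km/h = 39.44 m/s.
The pedestrian is ahead, so the ambulance is moving toward it while the pedestrian is moving away from the ambulance.
General Doppler shift: f' = f · (v − v_o)/(v − v_s).
f' = 976 × (335 − 1.5)/(335 − 39.44) = 976 × 333.5/295.56 ≈ 1101 Hz.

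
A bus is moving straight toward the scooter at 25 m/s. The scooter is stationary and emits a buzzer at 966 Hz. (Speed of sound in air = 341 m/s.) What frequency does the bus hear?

1037 Hz

Only the observer moves, toward the source, so f' = f · (v + v_o)/v.
f' = 966 × (341 + 25)/341 = 966 × 366/341 ≈ 1037 Hz.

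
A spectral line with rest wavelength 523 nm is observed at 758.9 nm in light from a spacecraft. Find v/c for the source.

0.356c

λ'/λ₀ = 1.4511 > 1 (redshift), so the source is receding.
λ'/λ₀ = √((1 + β)/(1 − β)) for a receding source ⇒ β = (r² − 1)/(r² + 1) with r = λ'/λ₀.
β = (2.1056 − 1)/(2.1056 + 1) ≈ 0.356.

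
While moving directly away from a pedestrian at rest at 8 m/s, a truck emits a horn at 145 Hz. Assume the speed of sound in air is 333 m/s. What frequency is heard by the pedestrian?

142 Hz

Moving source, stationary observer: f' = f · v/(v + v_s) since the source is receding.
f' = 145 × 333/(333 + 8) = 145 × 333/341 ≈ 142 Hz.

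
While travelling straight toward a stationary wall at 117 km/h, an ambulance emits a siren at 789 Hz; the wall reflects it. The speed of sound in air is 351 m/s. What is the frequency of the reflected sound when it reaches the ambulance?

117 km/h = 32.5 m/s.
The wall receives the sound from a moving source: f₁ = f₀ · v/(v − v_e) = 789 × 351/318.5 ≈ 870 Hz.
On the return leg the ambulance is a moving observer: f₂ = f₁ · (v + v_e)/v = 870 × 383.5/351 ≈ 950 Hz.
Equivalently f₂ = f₀ · (v + v_e)/(v − v_e).

950 Hz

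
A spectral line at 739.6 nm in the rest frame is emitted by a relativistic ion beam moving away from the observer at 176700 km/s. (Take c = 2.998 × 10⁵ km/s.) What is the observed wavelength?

β = v/c = 176700/299800 = 0.5894.
Relativistic Doppler for wavelength: λ' = λ₀ · √((1 + β)/(1 − β)).
λ' = 739.6 × √(1.5894/0.4106) = 739.6 × 1.96744 ≈ 1455.1 nm.

1455.1 nm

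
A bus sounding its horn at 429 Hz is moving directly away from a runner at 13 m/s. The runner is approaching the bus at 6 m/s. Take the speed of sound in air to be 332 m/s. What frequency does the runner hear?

420 Hz

General Doppler shift: f' = f · (v + v_o)/(v + v_s).
f' = 429 × (332 + 6)/(332 + 13) = 429 × 338/345 ≈ 420 Hz.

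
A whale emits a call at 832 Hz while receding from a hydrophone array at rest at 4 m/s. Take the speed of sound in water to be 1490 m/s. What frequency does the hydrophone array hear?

830 Hz

Only the source moves, away from the listener, so f' = f · v/(v + v_s).
f' = 832 × 1490/(1490 + 4) = 832 × 1490/1494 ≈ 830 Hz.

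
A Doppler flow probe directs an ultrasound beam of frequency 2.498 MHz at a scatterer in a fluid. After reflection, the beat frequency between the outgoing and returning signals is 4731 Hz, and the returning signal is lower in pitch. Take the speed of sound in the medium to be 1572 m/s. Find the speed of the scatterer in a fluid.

1.49 m/s

Double Doppler shift off a moving reflector: f₂ = f₀ · (v + u)/(v − u) (u > 0 toward emitter).
Returning signal is lower, so f₂ = f₀ − Δf = 2498000 − 4731 = 2493269 Hz.
Rearranging, u = v · (f₂ − f₀)/(f₂ + f₀) = 1572 × -4731/4991269 ≈ -1.49 m/s.
So the scatterer in a fluid is moving at 1.49 m/s away from the emitter.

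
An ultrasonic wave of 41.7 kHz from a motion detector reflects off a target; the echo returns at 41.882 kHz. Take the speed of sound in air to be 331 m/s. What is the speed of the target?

Double Doppler shift off a moving reflector: f₂ = f₀ · (v + u)/(v − u) (u > 0 toward emitter).
Rearranging, u = v · (f₂ − f₀)/(f₂ + f₀) = 331 × 0.182/83.582 ≈ 0.72 m/s.
So the target is moving at 0.72 m/s toward the emitter.

0.72 m/s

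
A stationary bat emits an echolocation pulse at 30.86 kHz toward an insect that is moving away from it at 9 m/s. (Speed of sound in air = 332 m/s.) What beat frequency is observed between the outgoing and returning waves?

1629 Hz

At the insect (a moving observer), f₁ = f₀ · (v − u)/v = 30.86 × 323/332 ≈ 30.023 kHz.
The reflection then acts as a moving source: f₂ = f₁ · v/(v + u) ≈ 29.231 kHz.
Equivalently f₂ = f₀ · (v − u)/(v + u).
Beat frequency (with f₀ = 30860 Hz): |f₂ − f₀| = 2u·f₀/(v + u) = 2 × 9 × 30860/341 ≈ 1629 Hz.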